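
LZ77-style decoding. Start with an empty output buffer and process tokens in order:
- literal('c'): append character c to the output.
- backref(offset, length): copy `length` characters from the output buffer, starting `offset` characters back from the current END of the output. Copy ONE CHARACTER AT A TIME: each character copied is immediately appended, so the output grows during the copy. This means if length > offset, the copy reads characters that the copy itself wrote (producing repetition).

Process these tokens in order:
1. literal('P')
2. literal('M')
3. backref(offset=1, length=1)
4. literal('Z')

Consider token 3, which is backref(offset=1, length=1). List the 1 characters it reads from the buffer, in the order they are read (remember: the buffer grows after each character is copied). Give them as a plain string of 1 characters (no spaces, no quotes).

Token 1: literal('P'). Output: "P"
Token 2: literal('M'). Output: "PM"
Token 3: backref(off=1, len=1). Buffer before: "PM" (len 2)
  byte 1: read out[1]='M', append. Buffer now: "PMM"

Answer: M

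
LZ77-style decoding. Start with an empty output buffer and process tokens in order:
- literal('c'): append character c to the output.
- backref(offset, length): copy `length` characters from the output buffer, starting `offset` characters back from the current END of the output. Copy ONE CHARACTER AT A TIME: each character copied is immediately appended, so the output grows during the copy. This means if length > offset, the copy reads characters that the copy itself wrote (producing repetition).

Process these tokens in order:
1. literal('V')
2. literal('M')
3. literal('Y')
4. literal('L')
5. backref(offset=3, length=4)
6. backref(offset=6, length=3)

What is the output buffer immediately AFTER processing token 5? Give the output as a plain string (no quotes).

Answer: VMYLMYLM

Derivation:
Token 1: literal('V'). Output: "V"
Token 2: literal('M'). Output: "VM"
Token 3: literal('Y'). Output: "VMY"
Token 4: literal('L'). Output: "VMYL"
Token 5: backref(off=3, len=4) (overlapping!). Copied 'MYLM' from pos 1. Output: "VMYLMYLM"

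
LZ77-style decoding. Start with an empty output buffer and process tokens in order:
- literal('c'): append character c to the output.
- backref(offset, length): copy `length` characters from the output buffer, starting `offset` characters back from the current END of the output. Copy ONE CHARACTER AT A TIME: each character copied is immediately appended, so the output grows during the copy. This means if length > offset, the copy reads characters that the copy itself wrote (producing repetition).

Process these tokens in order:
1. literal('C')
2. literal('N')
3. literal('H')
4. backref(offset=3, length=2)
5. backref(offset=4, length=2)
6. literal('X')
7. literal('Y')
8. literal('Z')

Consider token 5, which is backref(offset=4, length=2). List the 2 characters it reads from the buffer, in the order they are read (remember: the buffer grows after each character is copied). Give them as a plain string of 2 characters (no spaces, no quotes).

Token 1: literal('C'). Output: "C"
Token 2: literal('N'). Output: "CN"
Token 3: literal('H'). Output: "CNH"
Token 4: backref(off=3, len=2). Copied 'CN' from pos 0. Output: "CNHCN"
Token 5: backref(off=4, len=2). Buffer before: "CNHCN" (len 5)
  byte 1: read out[1]='N', append. Buffer now: "CNHCNN"
  byte 2: read out[2]='H', append. Buffer now: "CNHCNNH"

Answer: NH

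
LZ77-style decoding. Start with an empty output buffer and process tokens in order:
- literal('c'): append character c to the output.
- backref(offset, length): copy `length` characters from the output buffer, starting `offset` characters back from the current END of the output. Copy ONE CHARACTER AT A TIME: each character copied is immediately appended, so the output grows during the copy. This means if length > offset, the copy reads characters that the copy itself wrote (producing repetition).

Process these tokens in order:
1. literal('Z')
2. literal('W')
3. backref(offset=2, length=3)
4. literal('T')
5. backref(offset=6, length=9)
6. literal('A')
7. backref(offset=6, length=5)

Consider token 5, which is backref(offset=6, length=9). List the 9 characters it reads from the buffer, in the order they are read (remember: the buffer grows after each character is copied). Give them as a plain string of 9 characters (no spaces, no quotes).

Token 1: literal('Z'). Output: "Z"
Token 2: literal('W'). Output: "ZW"
Token 3: backref(off=2, len=3) (overlapping!). Copied 'ZWZ' from pos 0. Output: "ZWZWZ"
Token 4: literal('T'). Output: "ZWZWZT"
Token 5: backref(off=6, len=9). Buffer before: "ZWZWZT" (len 6)
  byte 1: read out[0]='Z', append. Buffer now: "ZWZWZTZ"
  byte 2: read out[1]='W', append. Buffer now: "ZWZWZTZW"
  byte 3: read out[2]='Z', append. Buffer now: "ZWZWZTZWZ"
  byte 4: read out[3]='W', append. Buffer now: "ZWZWZTZWZW"
  byte 5: read out[4]='Z', append. Buffer now: "ZWZWZTZWZWZ"
  byte 6: read out[5]='T', append. Buffer now: "ZWZWZTZWZWZT"
  byte 7: read out[6]='Z', append. Buffer now: "ZWZWZTZWZWZTZ"
  byte 8: read out[7]='W', append. Buffer now: "ZWZWZTZWZWZTZW"
  byte 9: read out[8]='Z', append. Buffer now: "ZWZWZTZWZWZTZWZ"

Answer: ZWZWZTZWZ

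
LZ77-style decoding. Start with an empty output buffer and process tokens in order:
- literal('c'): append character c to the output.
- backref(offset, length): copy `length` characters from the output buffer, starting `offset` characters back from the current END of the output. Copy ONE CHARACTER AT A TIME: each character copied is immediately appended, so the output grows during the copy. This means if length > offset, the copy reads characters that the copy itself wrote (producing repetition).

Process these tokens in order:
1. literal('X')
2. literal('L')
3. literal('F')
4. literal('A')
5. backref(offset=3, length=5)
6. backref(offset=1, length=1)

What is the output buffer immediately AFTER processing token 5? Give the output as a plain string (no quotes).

Token 1: literal('X'). Output: "X"
Token 2: literal('L'). Output: "XL"
Token 3: literal('F'). Output: "XLF"
Token 4: literal('A'). Output: "XLFA"
Token 5: backref(off=3, len=5) (overlapping!). Copied 'LFALF' from pos 1. Output: "XLFALFALF"

Answer: XLFALFALF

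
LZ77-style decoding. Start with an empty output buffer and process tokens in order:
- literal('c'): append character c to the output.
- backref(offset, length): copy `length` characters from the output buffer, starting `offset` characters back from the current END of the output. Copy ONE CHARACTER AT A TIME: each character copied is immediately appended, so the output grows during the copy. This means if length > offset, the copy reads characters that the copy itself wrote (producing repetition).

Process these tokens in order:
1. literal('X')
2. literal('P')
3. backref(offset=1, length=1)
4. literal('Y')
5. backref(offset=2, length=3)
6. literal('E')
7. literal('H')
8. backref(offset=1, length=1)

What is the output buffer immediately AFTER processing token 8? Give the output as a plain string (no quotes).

Answer: XPPYPYPEHH

Derivation:
Token 1: literal('X'). Output: "X"
Token 2: literal('P'). Output: "XP"
Token 3: backref(off=1, len=1). Copied 'P' from pos 1. Output: "XPP"
Token 4: literal('Y'). Output: "XPPY"
Token 5: backref(off=2, len=3) (overlapping!). Copied 'PYP' from pos 2. Output: "XPPYPYP"
Token 6: literal('E'). Output: "XPPYPYPE"
Token 7: literal('H'). Output: "XPPYPYPEH"
Token 8: backref(off=1, len=1). Copied 'H' from pos 8. Output: "XPPYPYPEHH"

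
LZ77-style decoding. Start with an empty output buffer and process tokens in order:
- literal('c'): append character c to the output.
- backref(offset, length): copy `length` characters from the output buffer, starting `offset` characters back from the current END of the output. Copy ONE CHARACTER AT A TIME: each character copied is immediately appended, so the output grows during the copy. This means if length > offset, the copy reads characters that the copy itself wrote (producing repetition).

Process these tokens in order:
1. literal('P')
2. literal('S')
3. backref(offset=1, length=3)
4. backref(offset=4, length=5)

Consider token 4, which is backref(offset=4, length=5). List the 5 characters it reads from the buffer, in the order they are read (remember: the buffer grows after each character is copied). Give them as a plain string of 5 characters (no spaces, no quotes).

Token 1: literal('P'). Output: "P"
Token 2: literal('S'). Output: "PS"
Token 3: backref(off=1, len=3) (overlapping!). Copied 'SSS' from pos 1. Output: "PSSSS"
Token 4: backref(off=4, len=5). Buffer before: "PSSSS" (len 5)
  byte 1: read out[1]='S', append. Buffer now: "PSSSSS"
  byte 2: read out[2]='S', append. Buffer now: "PSSSSSS"
  byte 3: read out[3]='S', append. Buffer now: "PSSSSSSS"
  byte 4: read out[4]='S', append. Buffer now: "PSSSSSSSS"
  byte 5: read out[5]='S', append. Buffer now: "PSSSSSSSSS"

Answer: SSSSS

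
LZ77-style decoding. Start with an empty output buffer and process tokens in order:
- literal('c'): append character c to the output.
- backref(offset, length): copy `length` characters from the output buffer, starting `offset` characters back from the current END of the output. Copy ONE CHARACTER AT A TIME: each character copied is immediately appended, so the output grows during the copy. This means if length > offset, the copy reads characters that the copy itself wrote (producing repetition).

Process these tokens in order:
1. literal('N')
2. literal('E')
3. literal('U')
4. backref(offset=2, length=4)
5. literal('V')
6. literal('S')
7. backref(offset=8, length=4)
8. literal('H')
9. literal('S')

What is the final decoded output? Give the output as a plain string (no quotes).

Answer: NEUEUEUVSEUEUHS

Derivation:
Token 1: literal('N'). Output: "N"
Token 2: literal('E'). Output: "NE"
Token 3: literal('U'). Output: "NEU"
Token 4: backref(off=2, len=4) (overlapping!). Copied 'EUEU' from pos 1. Output: "NEUEUEU"
Token 5: literal('V'). Output: "NEUEUEUV"
Token 6: literal('S'). Output: "NEUEUEUVS"
Token 7: backref(off=8, len=4). Copied 'EUEU' from pos 1. Output: "NEUEUEUVSEUEU"
Token 8: literal('H'). Output: "NEUEUEUVSEUEUH"
Token 9: literal('S'). Output: "NEUEUEUVSEUEUHS"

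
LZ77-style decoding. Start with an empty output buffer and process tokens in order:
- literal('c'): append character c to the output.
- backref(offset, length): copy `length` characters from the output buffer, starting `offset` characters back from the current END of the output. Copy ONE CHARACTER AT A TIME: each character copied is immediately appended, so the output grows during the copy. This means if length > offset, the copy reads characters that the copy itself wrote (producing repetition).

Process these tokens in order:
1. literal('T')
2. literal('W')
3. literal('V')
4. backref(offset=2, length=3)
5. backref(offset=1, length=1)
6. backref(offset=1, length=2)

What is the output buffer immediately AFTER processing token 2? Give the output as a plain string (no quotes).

Token 1: literal('T'). Output: "T"
Token 2: literal('W'). Output: "TW"

Answer: TW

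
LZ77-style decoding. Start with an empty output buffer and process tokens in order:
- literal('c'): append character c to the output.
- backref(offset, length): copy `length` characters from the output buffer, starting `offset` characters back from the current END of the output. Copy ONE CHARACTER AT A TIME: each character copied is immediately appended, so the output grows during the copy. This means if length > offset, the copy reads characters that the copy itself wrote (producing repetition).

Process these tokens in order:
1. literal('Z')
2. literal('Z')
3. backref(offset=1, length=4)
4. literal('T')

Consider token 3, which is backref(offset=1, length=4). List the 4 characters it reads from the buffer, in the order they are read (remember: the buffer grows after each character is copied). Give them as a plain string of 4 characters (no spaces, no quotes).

Token 1: literal('Z'). Output: "Z"
Token 2: literal('Z'). Output: "ZZ"
Token 3: backref(off=1, len=4). Buffer before: "ZZ" (len 2)
  byte 1: read out[1]='Z', append. Buffer now: "ZZZ"
  byte 2: read out[2]='Z', append. Buffer now: "ZZZZ"
  byte 3: read out[3]='Z', append. Buffer now: "ZZZZZ"
  byte 4: read out[4]='Z', append. Buffer now: "ZZZZZZ"

Answer: ZZZZ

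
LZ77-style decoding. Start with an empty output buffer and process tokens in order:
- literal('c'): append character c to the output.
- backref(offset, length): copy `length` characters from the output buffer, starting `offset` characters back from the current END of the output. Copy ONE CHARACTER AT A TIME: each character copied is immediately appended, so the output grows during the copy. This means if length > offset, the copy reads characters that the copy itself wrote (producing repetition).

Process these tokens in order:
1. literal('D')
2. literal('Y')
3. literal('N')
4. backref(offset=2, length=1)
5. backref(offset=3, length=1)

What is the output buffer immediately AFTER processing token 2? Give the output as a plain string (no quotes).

Token 1: literal('D'). Output: "D"
Token 2: literal('Y'). Output: "DY"

Answer: DY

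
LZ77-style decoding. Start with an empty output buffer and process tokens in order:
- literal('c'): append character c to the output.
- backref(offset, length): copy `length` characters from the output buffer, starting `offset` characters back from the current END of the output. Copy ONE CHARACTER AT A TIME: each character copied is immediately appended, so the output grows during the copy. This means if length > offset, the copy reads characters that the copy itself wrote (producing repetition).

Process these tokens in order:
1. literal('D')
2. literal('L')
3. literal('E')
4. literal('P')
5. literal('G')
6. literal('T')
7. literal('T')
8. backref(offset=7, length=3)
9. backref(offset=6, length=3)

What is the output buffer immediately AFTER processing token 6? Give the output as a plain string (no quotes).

Token 1: literal('D'). Output: "D"
Token 2: literal('L'). Output: "DL"
Token 3: literal('E'). Output: "DLE"
Token 4: literal('P'). Output: "DLEP"
Token 5: literal('G'). Output: "DLEPG"
Token 6: literal('T'). Output: "DLEPGT"

Answer: DLEPGT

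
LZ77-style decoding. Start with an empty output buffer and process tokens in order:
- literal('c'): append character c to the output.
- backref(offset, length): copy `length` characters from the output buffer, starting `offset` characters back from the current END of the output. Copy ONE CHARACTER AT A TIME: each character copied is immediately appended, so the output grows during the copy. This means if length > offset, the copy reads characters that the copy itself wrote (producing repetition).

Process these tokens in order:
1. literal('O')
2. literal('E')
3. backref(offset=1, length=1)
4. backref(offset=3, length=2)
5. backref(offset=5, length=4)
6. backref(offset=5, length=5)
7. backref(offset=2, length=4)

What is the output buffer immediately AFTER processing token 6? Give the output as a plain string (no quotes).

Answer: OEEOEOEEOEOEEO

Derivation:
Token 1: literal('O'). Output: "O"
Token 2: literal('E'). Output: "OE"
Token 3: backref(off=1, len=1). Copied 'E' from pos 1. Output: "OEE"
Token 4: backref(off=3, len=2). Copied 'OE' from pos 0. Output: "OEEOE"
Token 5: backref(off=5, len=4). Copied 'OEEO' from pos 0. Output: "OEEOEOEEO"
Token 6: backref(off=5, len=5). Copied 'EOEEO' from pos 4. Output: "OEEOEOEEOEOEEO"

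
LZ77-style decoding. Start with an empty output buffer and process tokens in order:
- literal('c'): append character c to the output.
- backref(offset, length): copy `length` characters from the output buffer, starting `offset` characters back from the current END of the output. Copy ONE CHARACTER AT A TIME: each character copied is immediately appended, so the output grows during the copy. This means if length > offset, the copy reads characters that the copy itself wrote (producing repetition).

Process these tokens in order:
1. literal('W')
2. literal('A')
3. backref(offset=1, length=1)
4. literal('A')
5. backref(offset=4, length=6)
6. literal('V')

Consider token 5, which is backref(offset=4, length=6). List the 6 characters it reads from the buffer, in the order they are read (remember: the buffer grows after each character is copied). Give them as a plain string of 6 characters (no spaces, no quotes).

Token 1: literal('W'). Output: "W"
Token 2: literal('A'). Output: "WA"
Token 3: backref(off=1, len=1). Copied 'A' from pos 1. Output: "WAA"
Token 4: literal('A'). Output: "WAAA"
Token 5: backref(off=4, len=6). Buffer before: "WAAA" (len 4)
  byte 1: read out[0]='W', append. Buffer now: "WAAAW"
  byte 2: read out[1]='A', append. Buffer now: "WAAAWA"
  byte 3: read out[2]='A', append. Buffer now: "WAAAWAA"
  byte 4: read out[3]='A', append. Buffer now: "WAAAWAAA"
  byte 5: read out[4]='W', append. Buffer now: "WAAAWAAAW"
  byte 6: read out[5]='A', append. Buffer now: "WAAAWAAAWA"

Answer: WAAAWA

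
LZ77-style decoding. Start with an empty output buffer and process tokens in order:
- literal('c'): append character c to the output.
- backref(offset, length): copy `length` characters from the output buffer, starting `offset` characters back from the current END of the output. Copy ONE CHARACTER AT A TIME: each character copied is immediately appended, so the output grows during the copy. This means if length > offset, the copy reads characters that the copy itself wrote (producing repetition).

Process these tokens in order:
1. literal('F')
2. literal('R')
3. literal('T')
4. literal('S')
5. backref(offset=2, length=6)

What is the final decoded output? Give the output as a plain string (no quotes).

Answer: FRTSTSTSTS

Derivation:
Token 1: literal('F'). Output: "F"
Token 2: literal('R'). Output: "FR"
Token 3: literal('T'). Output: "FRT"
Token 4: literal('S'). Output: "FRTS"
Token 5: backref(off=2, len=6) (overlapping!). Copied 'TSTSTS' from pos 2. Output: "FRTSTSTSTS"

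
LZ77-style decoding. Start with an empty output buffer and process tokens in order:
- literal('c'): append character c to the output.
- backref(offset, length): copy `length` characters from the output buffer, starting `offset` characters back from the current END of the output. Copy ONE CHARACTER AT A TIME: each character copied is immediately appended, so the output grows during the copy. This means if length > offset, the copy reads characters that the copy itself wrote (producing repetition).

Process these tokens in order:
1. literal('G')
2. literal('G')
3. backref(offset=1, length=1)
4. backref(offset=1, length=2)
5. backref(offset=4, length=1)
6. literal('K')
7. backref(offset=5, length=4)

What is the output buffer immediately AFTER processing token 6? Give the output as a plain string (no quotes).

Answer: GGGGGGK

Derivation:
Token 1: literal('G'). Output: "G"
Token 2: literal('G'). Output: "GG"
Token 3: backref(off=1, len=1). Copied 'G' from pos 1. Output: "GGG"
Token 4: backref(off=1, len=2) (overlapping!). Copied 'GG' from pos 2. Output: "GGGGG"
Token 5: backref(off=4, len=1). Copied 'G' from pos 1. Output: "GGGGGG"
Token 6: literal('K'). Output: "GGGGGGK"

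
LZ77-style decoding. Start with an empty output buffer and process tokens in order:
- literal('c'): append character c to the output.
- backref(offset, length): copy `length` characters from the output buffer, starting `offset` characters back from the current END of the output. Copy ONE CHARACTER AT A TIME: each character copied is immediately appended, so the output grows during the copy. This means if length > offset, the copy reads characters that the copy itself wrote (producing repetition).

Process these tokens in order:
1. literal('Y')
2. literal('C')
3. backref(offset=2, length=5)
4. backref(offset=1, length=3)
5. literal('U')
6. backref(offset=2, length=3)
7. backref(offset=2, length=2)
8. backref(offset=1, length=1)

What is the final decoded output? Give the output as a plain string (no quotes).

Answer: YCYCYCYYYYUYUYUYY

Derivation:
Token 1: literal('Y'). Output: "Y"
Token 2: literal('C'). Output: "YC"
Token 3: backref(off=2, len=5) (overlapping!). Copied 'YCYCY' from pos 0. Output: "YCYCYCY"
Token 4: backref(off=1, len=3) (overlapping!). Copied 'YYY' from pos 6. Output: "YCYCYCYYYY"
Token 5: literal('U'). Output: "YCYCYCYYYYU"
Token 6: backref(off=2, len=3) (overlapping!). Copied 'YUY' from pos 9. Output: "YCYCYCYYYYUYUY"
Token 7: backref(off=2, len=2). Copied 'UY' from pos 12. Output: "YCYCYCYYYYUYUYUY"
Token 8: backref(off=1, len=1). Copied 'Y' from pos 15. Output: "YCYCYCYYYYUYUYUYY"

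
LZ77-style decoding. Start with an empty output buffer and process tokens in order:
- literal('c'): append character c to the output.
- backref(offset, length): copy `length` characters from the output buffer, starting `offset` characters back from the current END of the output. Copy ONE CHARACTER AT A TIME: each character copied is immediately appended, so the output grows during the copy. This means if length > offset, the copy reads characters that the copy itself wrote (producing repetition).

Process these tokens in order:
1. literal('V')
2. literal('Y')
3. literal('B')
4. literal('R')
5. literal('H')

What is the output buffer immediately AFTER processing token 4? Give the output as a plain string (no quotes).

Answer: VYBR

Derivation:
Token 1: literal('V'). Output: "V"
Token 2: literal('Y'). Output: "VY"
Token 3: literal('B'). Output: "VYB"
Token 4: literal('R'). Output: "VYBR"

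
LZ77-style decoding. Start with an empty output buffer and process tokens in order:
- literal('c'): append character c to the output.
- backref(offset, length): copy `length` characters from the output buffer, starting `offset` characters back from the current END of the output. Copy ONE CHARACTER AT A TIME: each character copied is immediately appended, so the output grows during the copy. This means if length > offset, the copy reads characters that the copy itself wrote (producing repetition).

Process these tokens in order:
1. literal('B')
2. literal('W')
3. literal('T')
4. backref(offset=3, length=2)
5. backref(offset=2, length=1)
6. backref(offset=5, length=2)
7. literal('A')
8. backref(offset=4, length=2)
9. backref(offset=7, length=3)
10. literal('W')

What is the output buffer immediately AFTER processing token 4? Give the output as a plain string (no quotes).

Token 1: literal('B'). Output: "B"
Token 2: literal('W'). Output: "BW"
Token 3: literal('T'). Output: "BWT"
Token 4: backref(off=3, len=2). Copied 'BW' from pos 0. Output: "BWTBW"

Answer: BWTBW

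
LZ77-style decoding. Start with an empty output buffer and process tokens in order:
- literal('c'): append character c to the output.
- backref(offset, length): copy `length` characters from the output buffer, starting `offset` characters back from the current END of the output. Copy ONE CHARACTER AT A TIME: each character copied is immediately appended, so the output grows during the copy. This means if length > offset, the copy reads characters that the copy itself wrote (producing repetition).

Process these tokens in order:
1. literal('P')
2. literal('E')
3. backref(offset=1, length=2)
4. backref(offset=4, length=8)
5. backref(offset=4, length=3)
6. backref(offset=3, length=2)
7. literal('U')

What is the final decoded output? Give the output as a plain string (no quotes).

Answer: PEEEPEEEPEEEPEEPEU

Derivation:
Token 1: literal('P'). Output: "P"
Token 2: literal('E'). Output: "PE"
Token 3: backref(off=1, len=2) (overlapping!). Copied 'EE' from pos 1. Output: "PEEE"
Token 4: backref(off=4, len=8) (overlapping!). Copied 'PEEEPEEE' from pos 0. Output: "PEEEPEEEPEEE"
Token 5: backref(off=4, len=3). Copied 'PEE' from pos 8. Output: "PEEEPEEEPEEEPEE"
Token 6: backref(off=3, len=2). Copied 'PE' from pos 12. Output: "PEEEPEEEPEEEPEEPE"
Token 7: literal('U'). Output: "PEEEPEEEPEEEPEEPEU"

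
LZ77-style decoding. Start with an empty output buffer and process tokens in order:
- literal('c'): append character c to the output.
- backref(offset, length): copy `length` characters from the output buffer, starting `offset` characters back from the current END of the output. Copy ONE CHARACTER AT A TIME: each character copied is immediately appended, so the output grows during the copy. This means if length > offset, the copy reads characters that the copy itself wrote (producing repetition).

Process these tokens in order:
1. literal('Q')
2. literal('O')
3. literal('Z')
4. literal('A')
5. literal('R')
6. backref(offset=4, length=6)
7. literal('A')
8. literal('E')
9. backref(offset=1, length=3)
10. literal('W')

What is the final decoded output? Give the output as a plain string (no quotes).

Token 1: literal('Q'). Output: "Q"
Token 2: literal('O'). Output: "QO"
Token 3: literal('Z'). Output: "QOZ"
Token 4: literal('A'). Output: "QOZA"
Token 5: literal('R'). Output: "QOZAR"
Token 6: backref(off=4, len=6) (overlapping!). Copied 'OZAROZ' from pos 1. Output: "QOZAROZAROZ"
Token 7: literal('A'). Output: "QOZAROZAROZA"
Token 8: literal('E'). Output: "QOZAROZAROZAE"
Token 9: backref(off=1, len=3) (overlapping!). Copied 'EEE' from pos 12. Output: "QOZAROZAROZAEEEE"
Token 10: literal('W'). Output: "QOZAROZAROZAEEEEW"

Answer: QOZAROZAROZAEEEEW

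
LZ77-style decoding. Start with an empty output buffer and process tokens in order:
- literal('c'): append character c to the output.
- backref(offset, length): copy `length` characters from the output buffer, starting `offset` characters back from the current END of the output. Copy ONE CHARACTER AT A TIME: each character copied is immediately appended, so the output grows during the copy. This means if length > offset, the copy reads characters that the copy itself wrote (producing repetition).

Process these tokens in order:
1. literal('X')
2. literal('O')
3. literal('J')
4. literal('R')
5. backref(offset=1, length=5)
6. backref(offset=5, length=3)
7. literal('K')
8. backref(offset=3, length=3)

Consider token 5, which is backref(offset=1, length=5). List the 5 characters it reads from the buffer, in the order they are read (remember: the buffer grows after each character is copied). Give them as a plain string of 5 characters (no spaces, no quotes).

Token 1: literal('X'). Output: "X"
Token 2: literal('O'). Output: "XO"
Token 3: literal('J'). Output: "XOJ"
Token 4: literal('R'). Output: "XOJR"
Token 5: backref(off=1, len=5). Buffer before: "XOJR" (len 4)
  byte 1: read out[3]='R', append. Buffer now: "XOJRR"
  byte 2: read out[4]='R', append. Buffer now: "XOJRRR"
  byte 3: read out[5]='R', append. Buffer now: "XOJRRRR"
  byte 4: read out[6]='R', append. Buffer now: "XOJRRRRR"
  byte 5: read out[7]='R', append. Buffer now: "XOJRRRRRR"

Answer: RRRRR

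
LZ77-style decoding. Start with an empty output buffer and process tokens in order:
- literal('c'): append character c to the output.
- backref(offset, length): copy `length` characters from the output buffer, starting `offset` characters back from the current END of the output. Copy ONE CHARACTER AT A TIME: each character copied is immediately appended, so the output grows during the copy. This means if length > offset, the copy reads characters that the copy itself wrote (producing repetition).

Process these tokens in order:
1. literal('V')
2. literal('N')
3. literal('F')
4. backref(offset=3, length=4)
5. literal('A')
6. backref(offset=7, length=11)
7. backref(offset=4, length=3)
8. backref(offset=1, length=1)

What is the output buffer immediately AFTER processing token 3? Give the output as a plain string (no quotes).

Answer: VNF

Derivation:
Token 1: literal('V'). Output: "V"
Token 2: literal('N'). Output: "VN"
Token 3: literal('F'). Output: "VNF"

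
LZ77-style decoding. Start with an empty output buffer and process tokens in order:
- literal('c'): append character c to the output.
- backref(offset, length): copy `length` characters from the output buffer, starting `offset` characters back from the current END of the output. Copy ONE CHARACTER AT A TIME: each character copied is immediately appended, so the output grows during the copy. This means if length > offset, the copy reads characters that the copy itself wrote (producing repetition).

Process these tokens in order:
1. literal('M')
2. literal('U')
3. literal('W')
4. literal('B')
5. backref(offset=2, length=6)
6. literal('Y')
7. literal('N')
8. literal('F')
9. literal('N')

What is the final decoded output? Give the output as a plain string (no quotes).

Token 1: literal('M'). Output: "M"
Token 2: literal('U'). Output: "MU"
Token 3: literal('W'). Output: "MUW"
Token 4: literal('B'). Output: "MUWB"
Token 5: backref(off=2, len=6) (overlapping!). Copied 'WBWBWB' from pos 2. Output: "MUWBWBWBWB"
Token 6: literal('Y'). Output: "MUWBWBWBWBY"
Token 7: literal('N'). Output: "MUWBWBWBWBYN"
Token 8: literal('F'). Output: "MUWBWBWBWBYNF"
Token 9: literal('N'). Output: "MUWBWBWBWBYNFN"

Answer: MUWBWBWBWBYNFN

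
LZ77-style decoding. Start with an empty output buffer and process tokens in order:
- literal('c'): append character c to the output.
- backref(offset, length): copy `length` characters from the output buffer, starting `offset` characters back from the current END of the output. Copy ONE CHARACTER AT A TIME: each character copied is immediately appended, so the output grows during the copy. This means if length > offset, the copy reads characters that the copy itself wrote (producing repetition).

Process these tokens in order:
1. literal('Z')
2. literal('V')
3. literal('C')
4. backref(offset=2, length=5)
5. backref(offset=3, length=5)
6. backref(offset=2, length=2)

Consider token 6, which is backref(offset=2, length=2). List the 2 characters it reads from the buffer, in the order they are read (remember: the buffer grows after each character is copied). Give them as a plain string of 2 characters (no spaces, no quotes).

Token 1: literal('Z'). Output: "Z"
Token 2: literal('V'). Output: "ZV"
Token 3: literal('C'). Output: "ZVC"
Token 4: backref(off=2, len=5) (overlapping!). Copied 'VCVCV' from pos 1. Output: "ZVCVCVCV"
Token 5: backref(off=3, len=5) (overlapping!). Copied 'VCVVC' from pos 5. Output: "ZVCVCVCVVCVVC"
Token 6: backref(off=2, len=2). Buffer before: "ZVCVCVCVVCVVC" (len 13)
  byte 1: read out[11]='V', append. Buffer now: "ZVCVCVCVVCVVCV"
  byte 2: read out[12]='C', append. Buffer now: "ZVCVCVCVVCVVCVC"

Answer: VC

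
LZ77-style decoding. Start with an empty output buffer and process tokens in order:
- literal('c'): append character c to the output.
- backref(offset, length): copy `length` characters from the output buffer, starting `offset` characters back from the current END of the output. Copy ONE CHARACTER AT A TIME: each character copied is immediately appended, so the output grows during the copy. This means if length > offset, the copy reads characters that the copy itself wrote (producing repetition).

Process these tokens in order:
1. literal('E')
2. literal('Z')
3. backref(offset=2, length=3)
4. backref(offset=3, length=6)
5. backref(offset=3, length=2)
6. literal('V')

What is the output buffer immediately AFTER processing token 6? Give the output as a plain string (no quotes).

Token 1: literal('E'). Output: "E"
Token 2: literal('Z'). Output: "EZ"
Token 3: backref(off=2, len=3) (overlapping!). Copied 'EZE' from pos 0. Output: "EZEZE"
Token 4: backref(off=3, len=6) (overlapping!). Copied 'EZEEZE' from pos 2. Output: "EZEZEEZEEZE"
Token 5: backref(off=3, len=2). Copied 'EZ' from pos 8. Output: "EZEZEEZEEZEEZ"
Token 6: literal('V'). Output: "EZEZEEZEEZEEZV"

Answer: EZEZEEZEEZEEZV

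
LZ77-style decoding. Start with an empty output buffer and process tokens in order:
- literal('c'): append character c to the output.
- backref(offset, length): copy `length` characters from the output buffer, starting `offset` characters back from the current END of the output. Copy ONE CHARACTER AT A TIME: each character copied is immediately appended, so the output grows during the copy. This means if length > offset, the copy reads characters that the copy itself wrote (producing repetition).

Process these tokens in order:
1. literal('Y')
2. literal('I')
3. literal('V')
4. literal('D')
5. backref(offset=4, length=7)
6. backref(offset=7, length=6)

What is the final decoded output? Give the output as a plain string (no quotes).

Token 1: literal('Y'). Output: "Y"
Token 2: literal('I'). Output: "YI"
Token 3: literal('V'). Output: "YIV"
Token 4: literal('D'). Output: "YIVD"
Token 5: backref(off=4, len=7) (overlapping!). Copied 'YIVDYIV' from pos 0. Output: "YIVDYIVDYIV"
Token 6: backref(off=7, len=6). Copied 'YIVDYI' from pos 4. Output: "YIVDYIVDYIVYIVDYI"

Answer: YIVDYIVDYIVYIVDYI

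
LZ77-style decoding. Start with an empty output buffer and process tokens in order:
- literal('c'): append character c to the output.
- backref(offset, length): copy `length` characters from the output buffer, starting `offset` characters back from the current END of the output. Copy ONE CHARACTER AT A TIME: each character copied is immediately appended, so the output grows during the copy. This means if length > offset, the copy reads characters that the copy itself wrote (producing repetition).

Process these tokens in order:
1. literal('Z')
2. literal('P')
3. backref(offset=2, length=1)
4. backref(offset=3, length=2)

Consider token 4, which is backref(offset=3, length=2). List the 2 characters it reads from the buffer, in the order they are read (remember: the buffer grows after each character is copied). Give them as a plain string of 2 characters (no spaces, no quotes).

Token 1: literal('Z'). Output: "Z"
Token 2: literal('P'). Output: "ZP"
Token 3: backref(off=2, len=1). Copied 'Z' from pos 0. Output: "ZPZ"
Token 4: backref(off=3, len=2). Buffer before: "ZPZ" (len 3)
  byte 1: read out[0]='Z', append. Buffer now: "ZPZZ"
  byte 2: read out[1]='P', append. Buffer now: "ZPZZP"

Answer: ZP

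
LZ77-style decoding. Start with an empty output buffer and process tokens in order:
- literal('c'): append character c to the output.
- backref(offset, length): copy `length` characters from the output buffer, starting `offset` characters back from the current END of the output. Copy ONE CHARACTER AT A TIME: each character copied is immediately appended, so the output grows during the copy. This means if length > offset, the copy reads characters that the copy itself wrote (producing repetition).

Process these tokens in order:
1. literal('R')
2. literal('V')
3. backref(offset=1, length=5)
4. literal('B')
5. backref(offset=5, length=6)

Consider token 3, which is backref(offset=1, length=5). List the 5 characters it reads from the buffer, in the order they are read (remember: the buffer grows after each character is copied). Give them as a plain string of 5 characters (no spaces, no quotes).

Token 1: literal('R'). Output: "R"
Token 2: literal('V'). Output: "RV"
Token 3: backref(off=1, len=5). Buffer before: "RV" (len 2)
  byte 1: read out[1]='V', append. Buffer now: "RVV"
  byte 2: read out[2]='V', append. Buffer now: "RVVV"
  byte 3: read out[3]='V', append. Buffer now: "RVVVV"
  byte 4: read out[4]='V', append. Buffer now: "RVVVVV"
  byte 5: read out[5]='V', append. Buffer now: "RVVVVVV"

Answer: VVVVV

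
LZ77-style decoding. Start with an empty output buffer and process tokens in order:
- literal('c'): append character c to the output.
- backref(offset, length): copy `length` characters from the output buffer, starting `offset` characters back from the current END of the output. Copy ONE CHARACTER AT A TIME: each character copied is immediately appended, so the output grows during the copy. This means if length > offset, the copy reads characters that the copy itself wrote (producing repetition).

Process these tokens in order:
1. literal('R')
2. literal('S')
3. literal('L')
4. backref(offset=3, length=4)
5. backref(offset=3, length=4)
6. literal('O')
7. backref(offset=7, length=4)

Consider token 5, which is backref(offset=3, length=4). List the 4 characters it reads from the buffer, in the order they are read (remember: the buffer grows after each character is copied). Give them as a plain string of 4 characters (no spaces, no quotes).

Token 1: literal('R'). Output: "R"
Token 2: literal('S'). Output: "RS"
Token 3: literal('L'). Output: "RSL"
Token 4: backref(off=3, len=4) (overlapping!). Copied 'RSLR' from pos 0. Output: "RSLRSLR"
Token 5: backref(off=3, len=4). Buffer before: "RSLRSLR" (len 7)
  byte 1: read out[4]='S', append. Buffer now: "RSLRSLRS"
  byte 2: read out[5]='L', append. Buffer now: "RSLRSLRSL"
  byte 3: read out[6]='R', append. Buffer now: "RSLRSLRSLR"
  byte 4: read out[7]='S', append. Buffer now: "RSLRSLRSLRS"

Answer: SLRS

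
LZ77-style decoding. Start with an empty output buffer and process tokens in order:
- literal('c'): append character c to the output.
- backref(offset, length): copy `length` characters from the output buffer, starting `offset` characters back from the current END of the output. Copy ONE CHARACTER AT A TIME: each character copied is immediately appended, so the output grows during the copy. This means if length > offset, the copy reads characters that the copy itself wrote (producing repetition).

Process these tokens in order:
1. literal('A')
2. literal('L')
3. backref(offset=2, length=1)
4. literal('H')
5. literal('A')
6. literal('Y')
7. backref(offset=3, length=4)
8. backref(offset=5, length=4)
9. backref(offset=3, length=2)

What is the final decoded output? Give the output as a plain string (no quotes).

Token 1: literal('A'). Output: "A"
Token 2: literal('L'). Output: "AL"
Token 3: backref(off=2, len=1). Copied 'A' from pos 0. Output: "ALA"
Token 4: literal('H'). Output: "ALAH"
Token 5: literal('A'). Output: "ALAHA"
Token 6: literal('Y'). Output: "ALAHAY"
Token 7: backref(off=3, len=4) (overlapping!). Copied 'HAYH' from pos 3. Output: "ALAHAYHAYH"
Token 8: backref(off=5, len=4). Copied 'YHAY' from pos 5. Output: "ALAHAYHAYHYHAY"
Token 9: backref(off=3, len=2). Copied 'HA' from pos 11. Output: "ALAHAYHAYHYHAYHA"

Answer: ALAHAYHAYHYHAYHA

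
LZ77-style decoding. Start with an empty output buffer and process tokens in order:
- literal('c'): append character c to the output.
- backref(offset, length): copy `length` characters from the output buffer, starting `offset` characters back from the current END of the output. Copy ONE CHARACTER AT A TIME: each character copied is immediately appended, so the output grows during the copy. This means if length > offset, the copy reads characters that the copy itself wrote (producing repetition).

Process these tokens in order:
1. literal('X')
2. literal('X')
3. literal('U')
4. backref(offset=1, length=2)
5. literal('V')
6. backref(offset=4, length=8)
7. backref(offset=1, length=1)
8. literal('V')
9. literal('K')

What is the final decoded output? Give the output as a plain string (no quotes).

Token 1: literal('X'). Output: "X"
Token 2: literal('X'). Output: "XX"
Token 3: literal('U'). Output: "XXU"
Token 4: backref(off=1, len=2) (overlapping!). Copied 'UU' from pos 2. Output: "XXUUU"
Token 5: literal('V'). Output: "XXUUUV"
Token 6: backref(off=4, len=8) (overlapping!). Copied 'UUUVUUUV' from pos 2. Output: "XXUUUVUUUVUUUV"
Token 7: backref(off=1, len=1). Copied 'V' from pos 13. Output: "XXUUUVUUUVUUUVV"
Token 8: literal('V'). Output: "XXUUUVUUUVUUUVVV"
Token 9: literal('K'). Output: "XXUUUVUUUVUUUVVVK"

Answer: XXUUUVUUUVUUUVVVK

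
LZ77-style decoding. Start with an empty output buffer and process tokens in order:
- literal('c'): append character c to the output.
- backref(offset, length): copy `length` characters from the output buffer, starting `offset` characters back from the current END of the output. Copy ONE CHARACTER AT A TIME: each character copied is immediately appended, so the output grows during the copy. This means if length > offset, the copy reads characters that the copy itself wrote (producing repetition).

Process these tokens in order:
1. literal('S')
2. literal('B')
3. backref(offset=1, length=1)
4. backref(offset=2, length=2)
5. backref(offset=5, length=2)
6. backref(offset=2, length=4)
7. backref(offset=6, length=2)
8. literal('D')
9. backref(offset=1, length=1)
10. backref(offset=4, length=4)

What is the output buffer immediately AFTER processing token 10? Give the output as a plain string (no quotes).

Token 1: literal('S'). Output: "S"
Token 2: literal('B'). Output: "SB"
Token 3: backref(off=1, len=1). Copied 'B' from pos 1. Output: "SBB"
Token 4: backref(off=2, len=2). Copied 'BB' from pos 1. Output: "SBBBB"
Token 5: backref(off=5, len=2). Copied 'SB' from pos 0. Output: "SBBBBSB"
Token 6: backref(off=2, len=4) (overlapping!). Copied 'SBSB' from pos 5. Output: "SBBBBSBSBSB"
Token 7: backref(off=6, len=2). Copied 'SB' from pos 5. Output: "SBBBBSBSBSBSB"
Token 8: literal('D'). Output: "SBBBBSBSBSBSBD"
Token 9: backref(off=1, len=1). Copied 'D' from pos 13. Output: "SBBBBSBSBSBSBDD"
Token 10: backref(off=4, len=4). Copied 'SBDD' from pos 11. Output: "SBBBBSBSBSBSBDDSBDD"

Answer: SBBBBSBSBSBSBDDSBDD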